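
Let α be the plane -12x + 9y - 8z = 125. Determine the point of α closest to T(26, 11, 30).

(2, 29, 14)

The perpendicular from T has direction n = (-12, 9, -8): r = (26, 11, 30) + λ(-12, 9, -8).
Substitute into the plane: n·(T + λn) = 125 gives -453 + 289λ = 125, so λ = 2.
Foot = (26, 11, 30) + 2·(-12, 9, -8) = (2, 29, 14).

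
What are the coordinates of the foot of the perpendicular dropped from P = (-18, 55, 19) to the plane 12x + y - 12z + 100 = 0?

(-6, 56, 7)

n = (12, 1, -12), |n|² = 289, and n·P − (-100) = -289.
t = -289/289 = -1, so the foot is P − t·n = (-18, 55, 19) − (-1)·(12, 1, -12) = (-6, 56, 7).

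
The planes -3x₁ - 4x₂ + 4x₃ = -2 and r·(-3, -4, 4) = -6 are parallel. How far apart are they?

4/√41

With common normal n = (-3, -4, 4) (|n| = √41), the distance is |(-2) − (-6)|/|n| = 4/√41.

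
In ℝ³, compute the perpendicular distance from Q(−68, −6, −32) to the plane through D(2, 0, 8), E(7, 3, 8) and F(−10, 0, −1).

2√2

DE = (5, 3, 0) and DF = (−12, 0, −9), so a normal is n = DE × DF = (−27, 45, 36).
n = (−27, 45, 36); n·P − 234 = 180; |n| = 45√2; distance = 180/(45√2) = 2√2.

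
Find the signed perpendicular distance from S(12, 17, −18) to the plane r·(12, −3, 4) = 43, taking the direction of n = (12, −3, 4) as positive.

n·S − 43 = -22.
|n| = 13, so the signed distance is -22/13.

-22/13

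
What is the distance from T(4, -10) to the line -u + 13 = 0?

d = |(-1)·4 + 0·(-10) − (-13)| / √(1 + 0) = |9|/1 = 9.

9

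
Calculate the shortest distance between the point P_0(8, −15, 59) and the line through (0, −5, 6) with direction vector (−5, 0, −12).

√269

Direction vector d = (−5, 0, −12).
AP = (8, −10, 53), and AP × d = (120, −169, −50).
|AP × d|² = 45461 and |d|² = 169, so the distance is √(45461/169) = √269.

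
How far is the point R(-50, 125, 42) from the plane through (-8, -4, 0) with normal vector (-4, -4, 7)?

The plane has equation n·(r − (-8, -4, 0)) = 0, i.e. n·r = 48.
d = |(-4)·(-50) + (-4)·125 + 7·42 − 48| / √(16 + 16 + 49) = |-54| / 9 = 6.

6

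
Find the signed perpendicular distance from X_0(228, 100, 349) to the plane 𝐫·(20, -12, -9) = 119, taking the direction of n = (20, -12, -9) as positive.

n·X_0 − 119 = 100.
|n| = 25, so the signed distance is 100/25 = 4.

4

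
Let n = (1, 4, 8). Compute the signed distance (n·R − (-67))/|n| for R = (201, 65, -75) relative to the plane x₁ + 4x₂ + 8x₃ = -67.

-8

n·R − (-67) = -72.
|n| = 9, so the signed distance is -72/9 = -8.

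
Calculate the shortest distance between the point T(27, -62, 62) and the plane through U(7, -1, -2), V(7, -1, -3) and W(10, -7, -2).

UV = (0, 0, -1) and UW = (3, -6, 0), so a normal is n = UV × UW = (-6, -3, 0).
Then n·(27, -62, 62) - (-39) = 63.
|n| = √(36 + 9 + 0) = 3√5, so the distance is |63|/(3√5) = 21/√5.

21/√5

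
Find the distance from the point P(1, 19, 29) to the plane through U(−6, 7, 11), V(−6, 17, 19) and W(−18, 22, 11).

UV = (0, 10, 8) and UW = (−12, 15, 0), so a normal is n = UV × UW = (−120, −96, 120).
d = |(-120)·1 + (-96)·19 + 120·29 − 1368| / √(14400 + 9216 + 14400) = |168| / (24√66) = 7/√66.

7√66/66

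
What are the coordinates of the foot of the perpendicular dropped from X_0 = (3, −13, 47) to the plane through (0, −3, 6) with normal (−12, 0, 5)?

(15, -13, 42)

The perpendicular from X_0 has direction n = (−12, 0, 5): r = (3, −13, 47) + t(−12, 0, 5).
Substitute into the plane: n·(X_0 + tn) = 30 gives 199 + 169t = 30, so t = -1.
Foot = (3, −13, 47) + (-1)·(−12, 0, 5) = (15, −13, 42).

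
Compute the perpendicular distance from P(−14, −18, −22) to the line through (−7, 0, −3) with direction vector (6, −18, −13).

√205

Direction vector d = (6, −18, −13).
AP = (−7, −18, −19), and AP × d = (−108, −205, 234).
|AP × d|² = 108445 and |d|² = 529, so the distance is √(108445/529) = √205.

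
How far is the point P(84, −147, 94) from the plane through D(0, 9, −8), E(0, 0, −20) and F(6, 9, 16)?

6

DE = (0, −9, −12) and DF = (6, 0, 24), so a normal is n = DE × DF = (−216, −72, 54).
Then n·(84, −147, 94) − (−1080) = −1404.
|n| = √(46656 + 5184 + 2916) = 234, so the distance is |-1404|/234 = 6.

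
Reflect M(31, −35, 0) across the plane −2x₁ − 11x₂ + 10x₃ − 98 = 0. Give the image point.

(35, -13, -20)

With n = (−2, −11, 10), the signed offset is (n·M − 98)/|n|² = 225/225 = 1.
M' = M − 2t·n = (31, −35, 0) − 2·(−2, −11, 10) = (35, −13, −20).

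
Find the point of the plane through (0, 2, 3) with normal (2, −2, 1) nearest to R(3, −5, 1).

(-1, -1, -1)

n = (2, −2, 1), |n|² = 9, and n·R − (-1) = 18.
t = 18/9 = 2, so the foot is R − t·n = (3, −5, 1) − 2·(2, −2, 1) = (−1, −1, −1).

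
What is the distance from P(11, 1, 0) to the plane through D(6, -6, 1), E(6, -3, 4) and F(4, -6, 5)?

DE = (0, 3, 3) and DF = (-2, 0, 4), so a normal is n = DE × DF = (12, -6, 6).
n = (12, -6, 6); n·P − 114 = 12; |n| = 6√6; distance = 12/(6√6) = 2/√6.

2/√6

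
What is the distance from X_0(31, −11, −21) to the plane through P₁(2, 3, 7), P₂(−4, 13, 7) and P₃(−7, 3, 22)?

P₁P₂ = (−6, 10, 0) and P₁P₃ = (−9, 0, 15), so a normal is n = P₁P₂ × P₁P₃ = (150, 90, 90).
Then n·(31, −11, −21) − 1200 = 570.
|n| = √(22500 + 8100 + 8100) = 30√43, so the distance is |570|/(30√43) = 19/√43.

19√43/43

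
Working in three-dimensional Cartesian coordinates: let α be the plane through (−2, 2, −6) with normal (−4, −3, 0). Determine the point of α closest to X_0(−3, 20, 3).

(-11, 14, 3)

The perpendicular from X_0 has direction n = (−4, −3, 0): r = (−3, 20, 3) + λ(−4, −3, 0).
Substitute into the plane: n·(X_0 + λn) = 2 gives -48 + 25λ = 2, so λ = 2.
Foot = (−3, 20, 3) + 2·(−4, −3, 0) = (−11, 14, 3).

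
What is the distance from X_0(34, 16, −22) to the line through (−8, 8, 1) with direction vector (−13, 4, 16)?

√593

Direction vector d = (−13, 4, 16).
AP = (42, 8, −23), and AP × d = (220, −373, 272).
|AP × d|² = 261513 and |d|² = 441, so the distance is √(261513/441) = √593.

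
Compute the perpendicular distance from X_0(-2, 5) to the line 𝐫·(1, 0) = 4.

6

d = |1·(-2) + 0·5 − 4| / √(1 + 0) = |-6|/1 = 6.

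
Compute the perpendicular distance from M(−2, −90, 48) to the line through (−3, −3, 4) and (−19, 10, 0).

7√113

A direction vector is d = (−16, 13, −4).
AP = (1, −87, 44); AP·d = -1323, |AP|² = 9506, |d|² = 441.
distance² = |AP|² − (AP·d)²/|d|² = 9506 − 1750329/441 = 5537, so the distance is 7√113.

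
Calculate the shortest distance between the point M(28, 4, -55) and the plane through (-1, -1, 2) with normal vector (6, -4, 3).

17/√61

The plane has equation n·(r − (-1, -1, 2)) = 0, i.e. n·r = 4.
Then n·(28, 4, -55) - 4 = -17.
|n| = √(36 + 16 + 9) = √61, so the distance is |-17|/√61 = 17√61/61.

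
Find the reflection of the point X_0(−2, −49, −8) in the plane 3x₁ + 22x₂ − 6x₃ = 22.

With n = (3, 22, −6), the signed offset is (n·X_0 − 22)/|n|² = -1058/529 = -2.
X_0' = X_0 − 2t·n = (−2, −49, −8) − (-4)·(3, 22, −6) = (10, 39, −32).

(10, 39, -32)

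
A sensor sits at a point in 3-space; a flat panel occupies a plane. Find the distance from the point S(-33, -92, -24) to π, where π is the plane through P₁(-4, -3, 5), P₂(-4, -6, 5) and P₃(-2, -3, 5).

P₁P₂ = (0, -3, 0) and P₁P₃ = (2, 0, 0), so a normal is n = P₁P₂ × P₁P₃ = (0, 0, 6).
Then n·(-33, -92, -24) - 30 = -174.
|n| = √(0 + 0 + 36) = 6, so the distance is |-174|/6 = 29.

29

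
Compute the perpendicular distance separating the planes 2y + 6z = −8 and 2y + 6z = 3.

11√10/20

Both planes have normal n = (0, 2, 6), |n| = 2√10. Any point on the first plane is at distance |3 − (-8)|/|n| = 11/(2√10) = 11√10/20 from the second.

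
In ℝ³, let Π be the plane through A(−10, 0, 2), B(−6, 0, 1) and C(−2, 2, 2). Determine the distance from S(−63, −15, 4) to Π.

5√33/11

AB = (4, 0, −1) and AC = (8, 2, 0), so a normal is n = AB × AC = (2, −8, 8).
Then n·(−63, −15, 4) − (−4) = 30.
|n| = √(4 + 64 + 64) = 2√33, so the distance is |30|/(2√33) = 15/√33.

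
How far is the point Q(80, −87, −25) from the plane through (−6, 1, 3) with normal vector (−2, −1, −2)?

The plane has equation n·(r − (−6, 1, 3)) = 0, i.e. n·r = 5.
Then n·(80, −87, −25) − 5 = −28.
|n| = √(4 + 1 + 4) = 3, so the distance is |-28|/3 = 28/3.

28/3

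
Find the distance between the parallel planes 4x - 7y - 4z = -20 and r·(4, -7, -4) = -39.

With common normal n = (4, -7, -4) (|n| = 9), the distance is |(-20) − (-39)|/|n| = 19/9.

19/9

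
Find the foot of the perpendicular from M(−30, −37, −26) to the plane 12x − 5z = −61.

n = (12, 0, −5), |n|² = 169, and n·M − (-61) = -169.
t = -169/169 = -1, so the foot is M − t·n = (−30, −37, −26) − (-1)·(12, 0, −5) = (−18, −37, −31).

(-18, -37, -31)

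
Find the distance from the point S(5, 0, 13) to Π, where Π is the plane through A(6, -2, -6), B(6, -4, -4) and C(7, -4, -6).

19/√6

AB = (0, -2, 2) and AC = (1, -2, 0), so a normal is n = AB × AC = (4, 2, 2).
n = (4, 2, 2); n·P − 8 = 38; |n| = 2√6; distance = 38/(2√6) = 19√6/6.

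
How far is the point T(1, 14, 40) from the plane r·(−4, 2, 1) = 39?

25/√21

d = |(-4)·1 + 2·14 + 1·40 − 39| / √(16 + 4 + 1) = |25| / √21 = 25/√21.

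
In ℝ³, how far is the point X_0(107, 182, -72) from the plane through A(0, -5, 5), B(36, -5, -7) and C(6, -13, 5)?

5

AB = (36, 0, -12) and AC = (6, -8, 0), so a normal is n = AB × AC = (-96, -72, -288).
Then n·(107, 182, -72) - (-1080) = -1560.
|n| = √(9216 + 5184 + 82944) = 312, so the distance is |-1560|/312 = 5.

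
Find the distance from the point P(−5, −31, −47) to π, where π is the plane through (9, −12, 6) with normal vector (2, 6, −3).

The plane has equation n·(r − (9, −12, 6)) = 0, i.e. n·r = -72.
n = (2, 6, −3); n·P − (-72) = 17; |n| = 7; distance = 17/7.

17/7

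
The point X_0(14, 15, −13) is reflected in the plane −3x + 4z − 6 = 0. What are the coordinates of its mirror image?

(-10, 15, 19)

n = (−3, 0, 4), |n|² = 25, n·X_0 − 6 = -100, so t = -100/25 = -4.
Foot F = X_0 − (-4)·n = (2, 15, 3); the reflection is 2F − X_0 = (−10, 15, 19).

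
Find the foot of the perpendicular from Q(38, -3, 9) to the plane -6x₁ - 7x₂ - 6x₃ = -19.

(26, -17, -3)

The perpendicular from Q has direction n = (-6, -7, -6): r = (38, -3, 9) + λ(-6, -7, -6).
Substitute into the plane: n·(Q + λn) = -19 gives -261 + 121λ = -19, so λ = 2.
Foot = (38, -3, 9) + 2·(-6, -7, -6) = (26, -17, -3).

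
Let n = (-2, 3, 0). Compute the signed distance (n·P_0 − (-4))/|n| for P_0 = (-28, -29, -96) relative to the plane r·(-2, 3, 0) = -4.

n·P_0 − (-4) = -27.
|n| = √13, so the signed distance is -27√13/13.

-27√13/13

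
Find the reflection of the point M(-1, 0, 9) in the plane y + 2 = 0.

n = (0, 1, 0), |n|² = 1, n·M − (-2) = 2, so t = 2/1 = 2.
Foot F = M − 2·n = (-1, -2, 9); the reflection is 2F − M = (-1, -4, 9).

(-1, -4, 9)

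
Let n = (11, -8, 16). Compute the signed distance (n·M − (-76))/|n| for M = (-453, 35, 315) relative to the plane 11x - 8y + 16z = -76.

n·M − (-76) = -147.
|n| = 21, so the signed distance is -147/21 = -7.

-7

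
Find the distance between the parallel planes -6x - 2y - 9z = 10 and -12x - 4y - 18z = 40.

10/11

Divide the second equation by 2 to match normals: -6x - 2y - 9z = 20.
Both planes have normal n = (-6, -2, -9), |n| = 11. Any point on the first plane is at distance |20 − 10|/|n| = 10/11 from the second.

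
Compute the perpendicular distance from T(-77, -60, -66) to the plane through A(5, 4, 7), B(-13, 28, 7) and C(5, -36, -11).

AB = (-18, 24, 0) and AC = (0, -40, -18), so a normal is n = AB × AC = (-432, -324, 720).
n = (-432, -324, 720); n·P − 1584 = 3600; |n| = 900; distance = 3600/900 = 4.

4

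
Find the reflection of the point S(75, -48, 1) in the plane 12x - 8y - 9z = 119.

(-21, 16, 73)

With n = (12, -8, -9), the signed offset is (n·S − 119)/|n|² = 1156/289 = 4.
S' = S − 2t·n = (75, -48, 1) − 8·(12, -8, -9) = (-21, 16, 73).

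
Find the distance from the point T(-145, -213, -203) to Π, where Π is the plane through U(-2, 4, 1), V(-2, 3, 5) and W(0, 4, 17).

UV = (0, -1, 4) and UW = (2, 0, 16), so a normal is n = UV × UW = (-16, 8, 2).
d = |(-16)·(-145) + 8·(-213) + 2·(-203) − 66| / √(256 + 64 + 4) = |144| / 18 = 8.

8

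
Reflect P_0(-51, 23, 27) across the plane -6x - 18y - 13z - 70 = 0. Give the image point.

(-63, -13, 1)

With n = (-6, -18, -13), the signed offset is (n·P_0 − 70)/|n|² = -529/529 = -1.
P_0' = P_0 − 2t·n = (-51, 23, 27) − (-2)·(-6, -18, -13) = (-63, -13, 1).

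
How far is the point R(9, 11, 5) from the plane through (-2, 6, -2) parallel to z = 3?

7

Parallel planes share the normal n = (0, 0, 1); since (-2, 6, -2) lies on the plane, its equation is z = -2.
d = |1·5 − (-2)| / √(0 + 0 + 1) = |7| / 1 = 7.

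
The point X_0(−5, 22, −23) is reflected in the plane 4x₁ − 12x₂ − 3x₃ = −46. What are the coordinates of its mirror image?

With n = (4, −12, −3), the signed offset is (n·X_0 − (-46))/|n|² = -169/169 = -1.
X_0' = X_0 − 2t·n = (−5, 22, −23) − (-2)·(4, −12, −3) = (3, −2, −29).

(3, -2, -29)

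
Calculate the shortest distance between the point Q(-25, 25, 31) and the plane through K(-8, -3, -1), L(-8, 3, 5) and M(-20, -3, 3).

5/√19

KL = (0, 6, 6) and KM = (-12, 0, 4), so a normal is n = KL × KM = (24, -72, 72).
d = |24·(-25) + (-72)·25 + 72·31 − (-48)| / √(576 + 5184 + 5184) = |-120| / (24√19) = 5/√19.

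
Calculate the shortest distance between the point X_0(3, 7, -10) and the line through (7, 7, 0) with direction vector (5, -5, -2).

Direction vector d = (5, -5, -2).
AP = (-4, 0, -10); AP·d = 0, |AP|² = 116, |d|² = 54.
distance² = |AP|² − (AP·d)²/|d|² = 116 − 0/54 = 116, so the distance is 2√29.

2√29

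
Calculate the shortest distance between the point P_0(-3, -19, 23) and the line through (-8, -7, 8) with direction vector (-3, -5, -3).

Direction vector d = (-3, -5, -3).
AP = (5, -12, 15); AP·d = 0, |AP|² = 394, |d|² = 43.
distance² = |AP|² − (AP·d)²/|d|² = 394 − 0/43 = 394, so the distance is √394.

√394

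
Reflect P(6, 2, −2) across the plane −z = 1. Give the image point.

With n = (0, 0, −1), the signed offset is (n·P − 1)/|n|² = 1/1 = 1.
P' = P − 2t·n = (6, 2, −2) − 2·(0, 0, −1) = (6, 2, 0).

(6, 2, 0)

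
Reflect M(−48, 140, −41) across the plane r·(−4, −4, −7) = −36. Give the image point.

n = (−4, −4, −7), |n|² = 81, n·M − (-36) = -45, so t = -45/81 = -5/9.
Foot F = M − (-5/9)·n = (−452/9, 1240/9, −404/9); the reflection is 2F − M = (−472/9, 1220/9, −439/9).

(-472/9, 1220/9, -439/9)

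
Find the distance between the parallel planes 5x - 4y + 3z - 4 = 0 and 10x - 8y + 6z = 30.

11√2/10

Divide the second equation by 2 to match normals: 5x - 4y + 3z = 15.
With common normal n = (5, -4, 3) (|n| = 5√2), the distance is |4 − 15|/|n| = 11/(5√2).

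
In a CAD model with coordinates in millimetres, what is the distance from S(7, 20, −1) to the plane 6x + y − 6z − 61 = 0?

7√73/73

Normal vector n = (6, 1, −6), and n·(7, 20, −1) − 61 = 7.
|n| = √(36 + 1 + 36) = √73, so the distance is |7|/√73 = 7/√73.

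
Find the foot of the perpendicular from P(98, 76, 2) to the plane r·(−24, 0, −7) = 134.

The perpendicular from P has direction n = (−24, 0, −7): r = (98, 76, 2) + λ(−24, 0, −7).
Substitute into the plane: n·(P + λn) = 134 gives -2366 + 625λ = 134, so λ = 4.
Foot = (98, 76, 2) + 4·(−24, 0, −7) = (2, 76, −26).

(2, 76, -26)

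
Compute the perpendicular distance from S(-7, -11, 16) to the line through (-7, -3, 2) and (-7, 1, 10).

A direction vector is d = (0, 4, 8).
AP = (0, -8, 14); AP·d = 80, |AP|² = 260, |d|² = 80.
distance² = |AP|² − (AP·d)²/|d|² = 260 − 6400/80 = 180, so the distance is 6√5.

6√5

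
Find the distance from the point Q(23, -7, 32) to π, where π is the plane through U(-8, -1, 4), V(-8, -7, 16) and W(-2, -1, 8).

2

UV = (0, -6, 12) and UW = (6, 0, 4), so a normal is n = UV × UW = (-24, 72, 36).
Then n·(23, -7, 32) - 264 = -168.
|n| = √(576 + 5184 + 1296) = 84, so the distance is |-168|/84 = 2.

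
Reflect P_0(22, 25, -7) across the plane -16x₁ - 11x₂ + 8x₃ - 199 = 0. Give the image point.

(-42, -19, 25)

n = (-16, -11, 8), |n|² = 441, n·P_0 − 199 = -882, so t = -882/441 = -2.
Foot F = P_0 − (-2)·n = (-10, 3, 9); the reflection is 2F − P_0 = (-42, -19, 25).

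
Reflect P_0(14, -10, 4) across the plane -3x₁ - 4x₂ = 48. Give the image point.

n = (-3, -4, 0), |n|² = 25, n·P_0 − 48 = -50, so t = -50/25 = -2.
Foot F = P_0 − (-2)·n = (8, -18, 4); the reflection is 2F − P_0 = (2, -26, 4).

(2, -26, 4)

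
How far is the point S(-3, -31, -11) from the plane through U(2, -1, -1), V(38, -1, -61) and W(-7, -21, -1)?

2

UV = (36, 0, -60) and UW = (-9, -20, 0), so a normal is n = UV × UW = (-1200, 540, -720).
Then n·(-3, -31, -11) - (-2220) = -3000.
|n| = √(1440000 + 291600 + 518400) = 1500, so the distance is |-3000|/1500 = 2.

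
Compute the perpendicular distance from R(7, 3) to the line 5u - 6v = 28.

11/√61

The normal to the line is n = (5, -6) with |n| = √61.
|n·R − 28| = |17 − 28| = 11, so the distance is 11/√61 = 11√61/61.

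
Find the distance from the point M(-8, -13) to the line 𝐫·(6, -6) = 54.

The normal to the line is n = (6, -6) with |n| = 6√2.
|n·M − 54| = |30 − 54| = 24, so the distance is 24/(6√2) = 2√2.

2√2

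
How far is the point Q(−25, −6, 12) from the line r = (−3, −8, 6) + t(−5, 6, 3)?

2√61

Direction vector d = (−5, 6, 3).
AP = (−22, 2, 6); AP·d = 140, |AP|² = 524, |d|² = 70.
distance² = |AP|² − (AP·d)²/|d|² = 524 − 19600/70 = 244, so the distance is 2√61.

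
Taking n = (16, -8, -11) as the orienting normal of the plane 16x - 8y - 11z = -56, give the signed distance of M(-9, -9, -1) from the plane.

-5/21

n·M − (-56) = -5.
|n| = 21, so the signed distance is -5/21.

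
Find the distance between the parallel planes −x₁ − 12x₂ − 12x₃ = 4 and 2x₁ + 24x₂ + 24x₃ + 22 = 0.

Divide the second equation by -2 to match normals: −x₁ − 12x₂ − 12x₃ = 11.
With common normal n = (−1, −12, −12) (|n| = 17), the distance is |4 − 11|/|n| = 7/17.

7/17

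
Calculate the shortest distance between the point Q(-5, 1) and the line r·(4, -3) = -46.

23/5

The normal to the line is n = (4, -3) with |n| = 5.
|n·Q − (-46)| = |-23 − (-46)| = 23, so the distance is 23/5.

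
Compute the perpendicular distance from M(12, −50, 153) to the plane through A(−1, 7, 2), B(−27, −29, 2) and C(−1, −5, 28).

AB = (−26, −36, 0) and AC = (0, −12, 26), so a normal is n = AB × AC = (−936, 676, 312).
Then n·(12, −50, 153) − 6292 = −3588.
|n| = √(876096 + 456976 + 97344) = 1196, so the distance is |-3588|/1196 = 3.

3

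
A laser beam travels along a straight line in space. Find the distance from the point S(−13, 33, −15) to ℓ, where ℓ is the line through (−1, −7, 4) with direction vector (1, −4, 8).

Direction vector d = (1, −4, 8).
AP = (−12, 40, −19), and AP × d = (244, 77, 8).
|AP × d|² = 65529 and |d|² = 81, so the distance is √(65529/81) = √809.

√809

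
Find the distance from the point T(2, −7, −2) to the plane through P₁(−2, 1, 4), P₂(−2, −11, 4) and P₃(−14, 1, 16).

√2

P₁P₂ = (0, −12, 0) and P₁P₃ = (−12, 0, 12), so a normal is n = P₁P₂ × P₁P₃ = (−144, 0, −144).
n = (−144, 0, −144); n·P − (-288) = 288; |n| = 144√2; distance = 288/(144√2) = √2.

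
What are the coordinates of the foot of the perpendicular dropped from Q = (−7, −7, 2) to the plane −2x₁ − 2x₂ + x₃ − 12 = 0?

(-3, -3, 0)

The perpendicular from Q has direction n = (−2, −2, 1): r = (−7, −7, 2) + μ(−2, −2, 1).
Substitute into the plane: n·(Q + μn) = 12 gives 30 + 9μ = 12, so μ = -2.
Foot = (−7, −7, 2) + (-2)·(−2, −2, 1) = (−3, −3, 0).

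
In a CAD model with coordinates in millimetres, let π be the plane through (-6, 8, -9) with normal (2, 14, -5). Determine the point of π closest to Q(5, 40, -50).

(-1, -2, -35)

n = (2, 14, -5), |n|² = 225, and n·Q − 145 = 675.
t = 675/225 = 3, so the foot is Q − t·n = (5, 40, -50) − 3·(2, 14, -5) = (-1, -2, -35).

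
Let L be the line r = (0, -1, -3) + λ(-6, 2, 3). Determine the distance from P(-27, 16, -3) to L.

3√26

Direction vector d = (-6, 2, 3).
AP = (-27, 17, 0); AP·d = 196, |AP|² = 1018, |d|² = 49.
distance² = |AP|² − (AP·d)²/|d|² = 1018 − 38416/49 = 234, so the distance is 3√26.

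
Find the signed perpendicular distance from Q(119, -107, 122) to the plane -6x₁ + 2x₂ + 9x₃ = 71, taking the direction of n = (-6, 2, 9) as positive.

9

n·Q − 71 = 99.
|n| = 11, so the signed distance is 99/11 = 9.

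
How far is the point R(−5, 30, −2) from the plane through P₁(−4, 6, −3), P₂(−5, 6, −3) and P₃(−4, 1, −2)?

P₁P₂ = (−1, 0, 0) and P₁P₃ = (0, −5, 1), so a normal is n = P₁P₂ × P₁P₃ = (0, 1, 5).
d = |1·30 + 5·(-2) − (-9)| / √(0 + 1 + 25) = |29| / √26 = 29√26/26.

29/√26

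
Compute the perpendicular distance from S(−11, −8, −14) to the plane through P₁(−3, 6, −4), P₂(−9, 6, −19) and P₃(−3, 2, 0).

8√33/33

P₁P₂ = (−6, 0, −15) and P₁P₃ = (0, −4, 4), so a normal is n = P₁P₂ × P₁P₃ = (−60, 24, 24).
Then n·(−11, −8, −14) − 228 = −96.
|n| = √(3600 + 576 + 576) = 12√33, so the distance is |-96|/(12√33) = 8/√33.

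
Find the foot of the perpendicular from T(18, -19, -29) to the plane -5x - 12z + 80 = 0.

The perpendicular from T has direction n = (-5, 0, -12): r = (18, -19, -29) + μ(-5, 0, -12).
Substitute into the plane: n·(T + μn) = -80 gives 258 + 169μ = -80, so μ = -2.
Foot = (18, -19, -29) + (-2)·(-5, 0, -12) = (28, -19, -5).

(28, -19, -5)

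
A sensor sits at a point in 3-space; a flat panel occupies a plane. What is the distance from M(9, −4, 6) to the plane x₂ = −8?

Normal vector n = (0, 1, 0), and n·(9, −4, 6) − (−8) = 4.
|n| = √(0 + 1 + 0) = 1, so the distance is |4|/1 = 4.

4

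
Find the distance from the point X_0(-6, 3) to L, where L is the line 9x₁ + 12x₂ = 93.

The normal to the line is n = (9, 12) with |n| = 15.
|n·X_0 − 93| = |-18 − 93| = 111, so the distance is 111/15 = 37/5.

37/5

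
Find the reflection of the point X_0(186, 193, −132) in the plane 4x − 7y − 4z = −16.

(1730/9, 1639/9, -1244/9)

n = (4, −7, −4), |n|² = 81, n·X_0 − (-16) = -63, so t = -63/81 = -7/9.
Foot F = X_0 − (-7/9)·n = (1702/9, 1688/9, −1216/9); the reflection is 2F − X_0 = (1730/9, 1639/9, −1244/9).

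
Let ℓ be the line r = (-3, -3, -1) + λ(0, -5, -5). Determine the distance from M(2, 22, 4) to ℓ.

Direction vector d = (0, -5, -5).
AP = (5, 25, 5), and AP × d = (-100, 25, -25).
|AP × d|² = 11250 and |d|² = 50, so the distance is √(11250/50) = √225 = 15.

15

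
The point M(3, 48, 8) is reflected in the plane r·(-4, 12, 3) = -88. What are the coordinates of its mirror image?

n = (-4, 12, 3), |n|² = 169, n·M − (-88) = 676, so t = 676/169 = 4.
Foot F = M − 4·n = (19, 0, -4); the reflection is 2F − M = (35, -48, -16).

(35, -48, -16)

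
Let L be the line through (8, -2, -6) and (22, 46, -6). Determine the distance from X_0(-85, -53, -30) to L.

A direction vector is d = (14, 48, 0).
AP = (-93, -51, -24); AP·d = -3750, |AP|² = 11826, |d|² = 2500.
distance² = |AP|² − (AP·d)²/|d|² = 11826 − 14062500/2500 = 6201, so the distance is 3√689.

3√689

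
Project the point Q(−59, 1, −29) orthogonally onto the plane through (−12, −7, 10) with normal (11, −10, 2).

(-26, -29, -23)

The perpendicular from Q has direction n = (11, −10, 2): r = (−59, 1, −29) + t(11, −10, 2).
Substitute into the plane: n·(Q + tn) = -42 gives -717 + 225t = -42, so t = 3.
Foot = (−59, 1, −29) + 3·(11, −10, 2) = (−26, −29, −23).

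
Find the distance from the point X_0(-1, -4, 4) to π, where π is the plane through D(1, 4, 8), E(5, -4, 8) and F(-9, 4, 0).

4/(3√5)

DE = (4, -8, 0) and DF = (-10, 0, -8), so a normal is n = DE × DF = (64, 32, -80).
Then n·(-1, -4, 4) - (-448) = -64.
|n| = √(4096 + 1024 + 6400) = 48√5, so the distance is |-64|/(48√5) = 4√5/15.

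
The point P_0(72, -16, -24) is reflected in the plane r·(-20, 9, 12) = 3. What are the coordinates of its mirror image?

n = (-20, 9, 12), |n|² = 625, n·P_0 − 3 = -1875, so t = -1875/625 = -3.
Foot F = P_0 − (-3)·n = (12, 11, 12); the reflection is 2F − P_0 = (-48, 38, 48).

(-48, 38, 48)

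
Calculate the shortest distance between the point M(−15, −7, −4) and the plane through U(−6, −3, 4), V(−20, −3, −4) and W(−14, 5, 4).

4/9

UV = (−14, 0, −8) and UW = (−8, 8, 0), so a normal is n = UV × UW = (64, 64, −112).
Then n·(−15, −7, −4) − (−1024) = 64.
|n| = √(4096 + 4096 + 12544) = 144, so the distance is |64|/144 = 4/9.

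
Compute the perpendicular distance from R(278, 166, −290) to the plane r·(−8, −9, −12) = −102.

8

Normal vector n = (−8, −9, −12), and n·(278, 166, −290) − (−102) = −136.
|n| = √(64 + 81 + 144) = 17, so the distance is |-136|/17 = 8.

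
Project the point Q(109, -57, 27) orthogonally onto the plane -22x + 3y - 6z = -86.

The perpendicular from Q has direction n = (-22, 3, -6): r = (109, -57, 27) + t(-22, 3, -6).
Substitute into the plane: n·(Q + tn) = -86 gives -2731 + 529t = -86, so t = 5.
Foot = (109, -57, 27) + 5·(-22, 3, -6) = (-1, -42, -3).

(-1, -42, -3)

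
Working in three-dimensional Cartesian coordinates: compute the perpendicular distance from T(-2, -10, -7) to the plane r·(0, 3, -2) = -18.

Normal vector n = (0, 3, -2), and n·(-2, -10, -7) - (-18) = 2.
|n| = √(0 + 9 + 4) = √13, so the distance is |2|/√13 = 2√13/13.

2√13/13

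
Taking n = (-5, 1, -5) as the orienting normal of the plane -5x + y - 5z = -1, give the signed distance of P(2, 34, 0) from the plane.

25√51/51

n·P − (-1) = 25.
|n| = √51, so the signed distance is 25√51/51.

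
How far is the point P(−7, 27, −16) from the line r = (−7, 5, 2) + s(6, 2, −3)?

6√17

Direction vector d = (6, 2, −3).
AP = (0, 22, −18), and AP × d = (−30, −108, −132).
|AP × d|² = 29988 and |d|² = 49, so the distance is √(29988/49) = √612 = 6√17.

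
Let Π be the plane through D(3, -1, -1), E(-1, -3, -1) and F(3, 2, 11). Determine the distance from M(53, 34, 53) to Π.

DE = (-4, -2, 0) and DF = (0, 3, 12), so a normal is n = DE × DF = (-24, 48, -12).
Then n·(53, 34, 53) - (-108) = -168.
|n| = √(576 + 2304 + 144) = 12√21, so the distance is |-168|/(12√21) = 2√21/3.

14/√21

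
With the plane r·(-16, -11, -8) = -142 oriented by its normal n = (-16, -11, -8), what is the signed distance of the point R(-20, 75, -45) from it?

-1/7

n·R − (-142) = -3.
|n| = 21, so the signed distance is -3/21 = -1/7.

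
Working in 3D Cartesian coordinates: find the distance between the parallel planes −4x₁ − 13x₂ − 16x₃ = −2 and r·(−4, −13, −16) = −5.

Both planes have normal n = (−4, −13, −16), |n| = 21. Any point on the first plane is at distance |(-5) − (-2)|/|n| = 3/21 = 1/7 from the second.

1/7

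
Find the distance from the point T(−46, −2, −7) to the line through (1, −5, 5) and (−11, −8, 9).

29

A direction vector is d = (−12, −3, 4).
AP = (−47, 3, −12); AP·d = 507, |AP|² = 2362, |d|² = 169.
distance² = |AP|² − (AP·d)²/|d|² = 2362 − 257049/169 = 841, so the distance is 29.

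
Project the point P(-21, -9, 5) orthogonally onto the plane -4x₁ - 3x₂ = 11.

(-5, 3, 5)

n = (-4, -3, 0), |n|² = 25, and n·P − 11 = 100.
t = 100/25 = 4, so the foot is P − t·n = (-21, -9, 5) − 4·(-4, -3, 0) = (-5, 3, 5).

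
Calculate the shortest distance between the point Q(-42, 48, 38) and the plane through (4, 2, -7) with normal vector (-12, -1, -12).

2

The plane has equation n·(r − (4, 2, -7)) = 0, i.e. n·r = 34.
Then n·(-42, 48, 38) - 34 = -34.
|n| = √(144 + 1 + 144) = 17, so the distance is |-34|/17 = 2.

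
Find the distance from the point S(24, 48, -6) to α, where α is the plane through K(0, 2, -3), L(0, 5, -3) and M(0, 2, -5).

24

KL = (0, 3, 0) and KM = (0, 0, -2), so a normal is n = KL × KM = (-6, 0, 0).
Then n·(24, 48, -6) - 0 = -144.
|n| = √(36 + 0 + 0) = 6, so the distance is |-144|/6 = 24.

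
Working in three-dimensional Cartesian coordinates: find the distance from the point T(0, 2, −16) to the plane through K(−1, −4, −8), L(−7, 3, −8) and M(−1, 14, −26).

5/11

KL = (−6, 7, 0) and KM = (0, 18, −18), so a normal is n = KL × KM = (−126, −108, −108).
n = (−126, −108, −108); n·P − 1422 = 90; |n| = 198; distance = 90/198 = 5/11.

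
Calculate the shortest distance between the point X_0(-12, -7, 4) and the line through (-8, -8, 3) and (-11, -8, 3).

√2

A direction vector is d = (-3, 0, 0).
AP = (-4, 1, 1); AP·d = 12, |AP|² = 18, |d|² = 9.
distance² = |AP|² − (AP·d)²/|d|² = 18 − 144/9 = 2, so the distance is √2.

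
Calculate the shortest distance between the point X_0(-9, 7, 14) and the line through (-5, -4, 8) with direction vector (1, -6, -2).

3

Direction vector d = (1, -6, -2).
AP = (-4, 11, 6); AP·d = -82, |AP|² = 173, |d|² = 41.
distance² = |AP|² − (AP·d)²/|d|² = 173 − 6724/41 = 9, so the distance is 3.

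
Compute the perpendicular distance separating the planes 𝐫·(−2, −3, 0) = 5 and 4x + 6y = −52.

Divide the second equation by -2 to match normals: −2x − 3y = 26.
With common normal n = (−2, −3, 0) (|n| = √13), the distance is |5 − 26|/|n| = 21/√13.

21√13/13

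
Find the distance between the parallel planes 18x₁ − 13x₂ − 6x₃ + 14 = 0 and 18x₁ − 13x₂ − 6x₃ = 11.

With common normal n = (18, −13, −6) (|n| = 23), the distance is |(-14) − 11|/|n| = 25/23.

25/23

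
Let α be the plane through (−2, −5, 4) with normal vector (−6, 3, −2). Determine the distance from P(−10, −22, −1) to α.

1

The plane has equation n·(r − (−2, −5, 4)) = 0, i.e. n·r = -11.
Then n·(−10, −22, −1) − (−11) = 7.
|n| = √(36 + 9 + 4) = 7, so the distance is |7|/7 = 1.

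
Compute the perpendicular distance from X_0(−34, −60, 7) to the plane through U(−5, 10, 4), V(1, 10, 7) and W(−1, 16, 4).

5

UV = (6, 0, 3) and UW = (4, 6, 0), so a normal is n = UV × UW = (−18, 12, 36).
d = |(-18)·(-34) + 12·(-60) + 36·7 − 354| / √(324 + 144 + 1296) = |-210| / 42 = 5.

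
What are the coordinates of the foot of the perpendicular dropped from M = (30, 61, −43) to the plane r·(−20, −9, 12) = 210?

(-30, 34, -7)

The perpendicular from M has direction n = (−20, −9, 12): r = (30, 61, −43) + μ(−20, −9, 12).
Substitute into the plane: n·(M + μn) = 210 gives -1665 + 625μ = 210, so μ = 3.
Foot = (30, 61, −43) + 3·(−20, −9, 12) = (−30, 34, −7).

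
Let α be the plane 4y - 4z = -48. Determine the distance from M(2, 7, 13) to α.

3√2

Normal vector n = (0, 4, -4), and n·(2, 7, 13) - (-48) = 24.
|n| = √(0 + 16 + 16) = 4√2, so the distance is |24|/(4√2) = 3√2.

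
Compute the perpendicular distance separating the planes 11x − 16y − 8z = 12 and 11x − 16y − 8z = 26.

With common normal n = (11, −16, −8) (|n| = 21), the distance is |12 − 26|/|n| = 14/21 = 2/3.

2/3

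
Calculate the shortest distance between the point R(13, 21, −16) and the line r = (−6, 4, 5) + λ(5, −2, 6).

Direction vector d = (5, −2, 6).
AP = (19, 17, −21); AP·d = -65, |AP|² = 1091, |d|² = 65.
distance² = |AP|² − (AP·d)²/|d|² = 1091 − 4225/65 = 1026, so the distance is 3√114.

3√114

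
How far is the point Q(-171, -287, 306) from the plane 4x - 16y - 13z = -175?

5

n = (4, -16, -13); n·P − (-175) = 105; |n| = 21; distance = 105/21 = 5.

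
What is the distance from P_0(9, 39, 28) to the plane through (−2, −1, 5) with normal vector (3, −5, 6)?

29/√70

The plane has equation n·(r − (−2, −1, 5)) = 0, i.e. n·r = 29.
d = |3·9 + (-5)·39 + 6·28 − 29| / √(9 + 25 + 36) = |-29| / √70 = 29√70/70.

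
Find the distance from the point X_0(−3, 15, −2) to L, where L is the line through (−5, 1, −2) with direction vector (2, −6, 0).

Direction vector d = (2, −6, 0).
AP = (2, 14, 0); AP·d = -80, |AP|² = 200, |d|² = 40.
distance² = |AP|² − (AP·d)²/|d|² = 200 − 6400/40 = 40, so the distance is 2√10.

2√10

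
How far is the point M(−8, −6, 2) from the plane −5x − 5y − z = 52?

16√51/51

n = (−5, −5, −1); n·P − 52 = 16; |n| = √51; distance = 16/√51.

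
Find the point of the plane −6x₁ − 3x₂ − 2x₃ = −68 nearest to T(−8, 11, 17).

(-2, 14, 19)

The perpendicular from T has direction n = (−6, −3, −2): r = (−8, 11, 17) + λ(−6, −3, −2).
Substitute into the plane: n·(T + λn) = -68 gives -19 + 49λ = -68, so λ = -1.
Foot = (−8, 11, 17) + (-1)·(−6, −3, −2) = (−2, 14, 19).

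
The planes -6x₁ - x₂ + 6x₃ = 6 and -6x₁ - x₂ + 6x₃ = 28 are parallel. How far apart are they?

22/√73

With common normal n = (-6, -1, 6) (|n| = √73), the distance is |6 − 28|/|n| = 22/√73.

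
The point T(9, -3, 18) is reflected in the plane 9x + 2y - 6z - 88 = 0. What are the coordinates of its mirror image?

(27, 1, 6)

n = (9, 2, -6), |n|² = 121, n·T − 88 = -121, so t = -121/121 = -1.
Foot F = T − (-1)·n = (18, -1, 12); the reflection is 2F − T = (27, 1, 6).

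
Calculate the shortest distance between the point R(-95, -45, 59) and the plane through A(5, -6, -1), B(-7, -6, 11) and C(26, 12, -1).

AB = (-12, 0, 12) and AC = (21, 18, 0), so a normal is n = AB × AC = (-216, 252, -216).
Then n·(-95, -45, 59) - (-2376) = -1188.
|n| = √(46656 + 63504 + 46656) = 396, so the distance is |-1188|/396 = 3.

3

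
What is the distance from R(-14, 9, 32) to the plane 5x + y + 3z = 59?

d = |5·(-14) + 1·9 + 3·32 − 59| / √(25 + 1 + 9) = |-24| / √35 = 24/√35.

24/√35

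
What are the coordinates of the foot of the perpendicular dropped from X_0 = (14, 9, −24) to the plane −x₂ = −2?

(14, 2, -24)

n = (0, −1, 0), |n|² = 1, and n·X_0 − (-2) = -7.
t = -7/1 = -7, so the foot is X_0 − t·n = (14, 9, −24) − (-7)·(0, −1, 0) = (14, 2, −24).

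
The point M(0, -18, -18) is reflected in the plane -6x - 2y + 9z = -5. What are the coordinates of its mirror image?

(-12, -22, 0)

n = (-6, -2, 9), |n|² = 121, n·M − (-5) = -121, so t = -121/121 = -1.
Foot F = M − (-1)·n = (-6, -20, -9); the reflection is 2F − M = (-12, -22, 0).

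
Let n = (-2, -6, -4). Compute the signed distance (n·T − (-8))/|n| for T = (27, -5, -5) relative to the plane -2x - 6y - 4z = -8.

n·T − (-8) = 4.
|n| = 2√14, so the signed distance is 2/√14.

2/√14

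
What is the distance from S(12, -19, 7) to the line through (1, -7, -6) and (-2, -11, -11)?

A direction vector is d = (-3, -4, -5).
AP = (11, -12, 13), and AP × d = (112, 16, -80).
|AP × d|² = 19200 and |d|² = 50, so the distance is √(19200/50) = √384 = 8√6.

8√6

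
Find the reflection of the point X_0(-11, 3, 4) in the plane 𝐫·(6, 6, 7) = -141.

(-23, -9, -10)

n = (6, 6, 7), |n|² = 121, n·X_0 − (-141) = 121, so t = 121/121 = 1.
Foot F = X_0 − 1·n = (-17, -3, -3); the reflection is 2F − X_0 = (-23, -9, -10).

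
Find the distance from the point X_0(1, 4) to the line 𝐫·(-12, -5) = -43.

d = |(-12)·1 + (-5)·4 − (-43)| / √(144 + 25) = |11|/13 = 11/13.

11/13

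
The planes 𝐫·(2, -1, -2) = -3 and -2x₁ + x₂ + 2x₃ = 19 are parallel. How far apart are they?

16/3

Divide the second equation by -1 to match normals: 2x₁ - x₂ - 2x₃ = -19.
Both planes have normal n = (2, -1, -2), |n| = 3. Any point on the first plane is at distance |(-19) − (-3)|/|n| = 16/3 from the second.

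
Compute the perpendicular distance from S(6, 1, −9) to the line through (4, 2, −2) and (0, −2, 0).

3√5

A direction vector is d = (−4, −4, 2).
AP = (2, −1, −7); AP·d = -18, |AP|² = 54, |d|² = 36.
distance² = |AP|² − (AP·d)²/|d|² = 54 − 324/36 = 45, so the distance is 3√5.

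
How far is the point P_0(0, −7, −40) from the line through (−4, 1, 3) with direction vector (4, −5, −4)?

3√113

Direction vector d = (4, −5, −4).
AP = (4, −8, −43), and AP × d = (−183, −156, 12).
|AP × d|² = 57969 and |d|² = 57, so the distance is √(57969/57) = √1017 = 3√113.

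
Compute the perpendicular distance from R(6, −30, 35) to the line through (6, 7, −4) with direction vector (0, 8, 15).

Direction vector d = (0, 8, 15).
AP = (0, −37, 39), and AP × d = (−867, 0, 0).
|AP × d|² = 751689 and |d|² = 289, so the distance is √(751689/289) = √2601 = 51.

51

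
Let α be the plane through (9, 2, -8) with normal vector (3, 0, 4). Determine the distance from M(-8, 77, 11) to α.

5

The plane has equation n·(r − (9, 2, -8)) = 0, i.e. n·r = -5.
Then n·(-8, 77, 11) - (-5) = 25.
|n| = √(9 + 0 + 16) = 5, so the distance is |25|/5 = 5.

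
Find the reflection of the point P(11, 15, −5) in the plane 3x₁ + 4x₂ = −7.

n = (3, 4, 0), |n|² = 25, n·P − (-7) = 100, so t = 100/25 = 4.
Foot F = P − 4·n = (−1, −1, −5); the reflection is 2F − P = (−13, −17, −5).

(-13, -17, -5)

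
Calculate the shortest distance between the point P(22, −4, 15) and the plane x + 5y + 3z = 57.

2√35/7

Normal vector n = (1, 5, 3), and n·(22, −4, 15) − 57 = −10.
|n| = √(1 + 25 + 9) = √35, so the distance is |-10|/√35 = 10/√35.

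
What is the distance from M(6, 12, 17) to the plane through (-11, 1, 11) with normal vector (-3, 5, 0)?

2√34/17

The plane has equation n·(r − (-11, 1, 11)) = 0, i.e. n·r = 38.
d = |(-3)·6 + 5·12 − 38| / √(9 + 25 + 0) = |4| / √34 = 4/√34.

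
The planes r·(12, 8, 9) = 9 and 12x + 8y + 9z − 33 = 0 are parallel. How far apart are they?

Both planes have normal n = (12, 8, 9), |n| = 17. Any point on the first plane is at distance |33 − 9|/|n| = 24/17 from the second.

24/17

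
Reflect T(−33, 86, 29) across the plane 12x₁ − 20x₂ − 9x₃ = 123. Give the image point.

n = (12, −20, −9), |n|² = 625, n·T − 123 = -2500, so t = -2500/625 = -4.
Foot F = T − (-4)·n = (15, 6, −7); the reflection is 2F − T = (63, −74, −43).

(63, -74, -43)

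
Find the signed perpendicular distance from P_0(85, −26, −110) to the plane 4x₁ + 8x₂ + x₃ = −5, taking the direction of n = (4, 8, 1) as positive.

3

n·P_0 − (-5) = 27.
|n| = 9, so the signed distance is 27/9 = 3.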